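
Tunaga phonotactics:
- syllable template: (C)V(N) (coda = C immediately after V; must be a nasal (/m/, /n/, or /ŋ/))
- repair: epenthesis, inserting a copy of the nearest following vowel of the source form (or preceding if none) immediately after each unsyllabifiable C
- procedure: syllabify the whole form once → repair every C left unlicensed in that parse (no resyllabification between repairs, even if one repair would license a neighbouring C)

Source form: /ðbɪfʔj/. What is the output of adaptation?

ðɪbɪfɪʔɪjɪ

The consonants /ð/, /f/, /ʔ/, /j/ cannot be parsed into a legal (C)V(N) syllable (only a nasal (/m/, /n/, or /ŋ/) is licensed in coda position; onsets are limited to one consonant).
Inserting the epenthetic vowel yields /ð/ → /ðɪ/, /f/ → /fɪ/, /ʔ/ → /ʔɪ/, /j/ → /jɪ/.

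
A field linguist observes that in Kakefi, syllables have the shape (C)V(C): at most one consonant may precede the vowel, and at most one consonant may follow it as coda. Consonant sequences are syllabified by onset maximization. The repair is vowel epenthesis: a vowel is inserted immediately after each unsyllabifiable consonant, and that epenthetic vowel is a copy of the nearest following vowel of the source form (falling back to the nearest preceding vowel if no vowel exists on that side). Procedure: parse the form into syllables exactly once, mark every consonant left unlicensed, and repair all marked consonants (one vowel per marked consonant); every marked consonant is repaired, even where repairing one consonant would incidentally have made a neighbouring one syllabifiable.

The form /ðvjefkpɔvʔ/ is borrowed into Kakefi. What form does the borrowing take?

Under (C)V(C), the unsyllabifiable consonants are /ð/, /v/, /k/, /ʔ/ (at most one coda consonant is licensed; onsets are limited to one consonant).
Each unlicensed consonant becomes the onset of a new syllable: /ð/ → /ðe/, /v/ → /ve/, /k/ → /kɔ/, /ʔ/ → /ʔɔ/.

ðevejefkɔpɔvʔɔ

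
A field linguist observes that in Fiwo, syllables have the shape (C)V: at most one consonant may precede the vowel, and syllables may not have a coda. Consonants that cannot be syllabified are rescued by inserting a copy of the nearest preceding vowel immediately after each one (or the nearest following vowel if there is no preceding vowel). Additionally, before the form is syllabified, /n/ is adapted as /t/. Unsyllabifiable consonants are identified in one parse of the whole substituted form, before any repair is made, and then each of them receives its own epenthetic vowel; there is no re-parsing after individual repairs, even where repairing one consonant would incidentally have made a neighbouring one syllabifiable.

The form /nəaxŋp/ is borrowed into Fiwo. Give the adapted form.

təaxaŋapa

Substitution: /n/ → /t/, giving /təaxŋp/.
The consonants /x/, /ŋ/, /p/ cannot be parsed into a legal (C)V syllable (no codas are permitted; onsets are limited to one consonant).
Epenthesis after each stranded consonant: /x/ → /xa/, /ŋ/ → /ŋa/, /p/ → /pa/.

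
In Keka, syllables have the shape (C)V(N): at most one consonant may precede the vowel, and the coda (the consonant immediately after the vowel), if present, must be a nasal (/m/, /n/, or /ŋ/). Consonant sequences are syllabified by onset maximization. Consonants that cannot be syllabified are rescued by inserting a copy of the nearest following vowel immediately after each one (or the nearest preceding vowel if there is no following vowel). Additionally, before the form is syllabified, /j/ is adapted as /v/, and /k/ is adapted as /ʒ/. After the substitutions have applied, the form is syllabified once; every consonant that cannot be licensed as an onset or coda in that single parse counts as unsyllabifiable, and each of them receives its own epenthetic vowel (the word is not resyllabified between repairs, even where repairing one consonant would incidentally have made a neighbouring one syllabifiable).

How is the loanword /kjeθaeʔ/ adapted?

Substitution: /k/ → /ʒ/, /j/ → /v/, giving /ʒveθaeʔ/.
Under (C)V(N), the unsyllabifiable consonants are /ʒ/, /ʔ/ (only a nasal (/m/, /n/, or /ŋ/) is licensed in coda position; onsets are limited to one consonant).
Inserting the epenthetic vowel yields /ʒ/ → /ʒe/, /ʔ/ → /ʔe/.

ʒeveθaeʔe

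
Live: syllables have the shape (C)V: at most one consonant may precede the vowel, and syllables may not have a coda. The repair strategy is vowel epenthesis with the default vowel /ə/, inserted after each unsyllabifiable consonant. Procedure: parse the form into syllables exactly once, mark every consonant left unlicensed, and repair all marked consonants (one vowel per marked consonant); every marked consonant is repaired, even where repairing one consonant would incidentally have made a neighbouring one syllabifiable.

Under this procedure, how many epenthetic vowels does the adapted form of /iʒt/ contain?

The unsyllabifiable consonants are /ʒ/, /t/; each receives one epenthetic vowel.

2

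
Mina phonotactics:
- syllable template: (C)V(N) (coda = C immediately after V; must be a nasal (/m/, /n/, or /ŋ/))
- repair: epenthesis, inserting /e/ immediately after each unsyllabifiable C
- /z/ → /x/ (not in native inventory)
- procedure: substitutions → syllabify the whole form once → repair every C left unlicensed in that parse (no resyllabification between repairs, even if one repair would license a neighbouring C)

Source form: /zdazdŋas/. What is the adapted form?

Substitution: /z/ → /x/, giving /xdaxdŋas/.
Syllabifying with onset maximization leaves /x/, /x/, /d/, /s/ stranded (only a nasal (/m/, /n/, or /ŋ/) is licensed in coda position; onsets are limited to one consonant).
Epenthesis after each stranded consonant: /x/ → /xe/, /x/ → /xe/, /d/ → /de/, /s/ → /se/.

xedaxedeŋase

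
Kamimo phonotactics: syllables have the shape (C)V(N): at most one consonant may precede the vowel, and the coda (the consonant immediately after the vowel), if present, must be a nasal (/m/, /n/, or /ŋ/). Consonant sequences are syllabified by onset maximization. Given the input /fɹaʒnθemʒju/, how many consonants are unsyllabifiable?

The consonants /f/, /ʒ/, /n/, /ʒ/ cannot be parsed into a legal (C)V(N) syllable (only a nasal (/m/, /n/, or /ŋ/) is licensed in coda position; onsets are limited to one consonant).

4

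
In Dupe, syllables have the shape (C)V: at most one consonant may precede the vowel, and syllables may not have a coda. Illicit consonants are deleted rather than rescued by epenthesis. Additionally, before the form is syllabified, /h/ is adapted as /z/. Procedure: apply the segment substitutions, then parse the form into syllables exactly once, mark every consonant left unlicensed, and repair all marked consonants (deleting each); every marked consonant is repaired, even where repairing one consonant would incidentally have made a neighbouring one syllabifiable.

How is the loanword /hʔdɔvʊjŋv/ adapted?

Substitution: /h/ → /z/, giving /zʔdɔvʊjŋv/.
Syllabifying with onset maximization leaves /z/, /ʔ/, /j/, /ŋ/, /v/ stranded (no codas are permitted; onsets are limited to one consonant).
Deletion applies to /z/, /ʔ/, /j/, /ŋ/, /v/.

dɔvʊ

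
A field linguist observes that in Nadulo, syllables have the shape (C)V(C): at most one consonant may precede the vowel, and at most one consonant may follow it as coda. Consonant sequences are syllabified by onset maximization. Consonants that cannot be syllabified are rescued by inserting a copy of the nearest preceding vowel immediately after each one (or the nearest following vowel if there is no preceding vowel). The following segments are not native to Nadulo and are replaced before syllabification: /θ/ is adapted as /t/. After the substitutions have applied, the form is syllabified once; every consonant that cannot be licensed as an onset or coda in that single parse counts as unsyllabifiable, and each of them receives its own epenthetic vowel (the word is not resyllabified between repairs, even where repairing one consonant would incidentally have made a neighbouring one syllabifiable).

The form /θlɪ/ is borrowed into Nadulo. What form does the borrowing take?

Substitution: /θ/ → /t/, giving /tlɪ/.
The consonants /t/ cannot be parsed into a legal (C)V(C) syllable (at most one coda consonant is licensed; onsets are limited to one consonant).
Epenthesis after each stranded consonant: /t/ → /tɪ/.

tɪlɪ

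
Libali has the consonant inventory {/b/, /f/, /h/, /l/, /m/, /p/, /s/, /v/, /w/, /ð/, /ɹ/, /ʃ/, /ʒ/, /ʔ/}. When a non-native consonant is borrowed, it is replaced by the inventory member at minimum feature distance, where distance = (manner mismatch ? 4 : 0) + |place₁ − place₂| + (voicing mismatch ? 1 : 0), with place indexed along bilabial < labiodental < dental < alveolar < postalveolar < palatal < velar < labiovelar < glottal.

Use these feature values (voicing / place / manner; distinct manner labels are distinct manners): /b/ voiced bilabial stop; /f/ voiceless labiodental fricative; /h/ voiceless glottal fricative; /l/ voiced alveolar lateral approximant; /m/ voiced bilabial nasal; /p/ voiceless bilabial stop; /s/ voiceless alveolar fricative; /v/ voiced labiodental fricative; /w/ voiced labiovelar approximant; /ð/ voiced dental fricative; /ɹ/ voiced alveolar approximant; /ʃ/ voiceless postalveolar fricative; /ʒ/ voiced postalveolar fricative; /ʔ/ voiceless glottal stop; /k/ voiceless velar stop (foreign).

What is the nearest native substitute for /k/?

/ʔ/ is closest: same manner (stop), place distance 2 (velar→glottal), same voicing; total 2. Next closest is /h/ at distance 6.

ʔ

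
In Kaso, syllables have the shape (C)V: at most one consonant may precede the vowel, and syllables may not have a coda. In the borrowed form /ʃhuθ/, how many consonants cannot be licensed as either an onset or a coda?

2

The consonants /ʃ/, /θ/ cannot be parsed into a legal (C)V syllable (no codas are permitted; onsets are limited to one consonant).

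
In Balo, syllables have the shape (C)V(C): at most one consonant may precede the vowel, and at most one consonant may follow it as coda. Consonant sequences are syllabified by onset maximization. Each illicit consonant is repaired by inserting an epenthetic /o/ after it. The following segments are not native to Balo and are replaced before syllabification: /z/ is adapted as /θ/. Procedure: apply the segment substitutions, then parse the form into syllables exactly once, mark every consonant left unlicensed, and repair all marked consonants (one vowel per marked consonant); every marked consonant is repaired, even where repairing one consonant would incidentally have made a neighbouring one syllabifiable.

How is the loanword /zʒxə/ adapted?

Substitution: /z/ → /θ/, giving /θʒxə/.
Syllabifying with onset maximization leaves /θ/, /ʒ/ stranded (at most one coda consonant is licensed; onsets are limited to one consonant).
Inserting the epenthetic vowel yields /θ/ → /θo/, /ʒ/ → /ʒo/.

θoʒoxə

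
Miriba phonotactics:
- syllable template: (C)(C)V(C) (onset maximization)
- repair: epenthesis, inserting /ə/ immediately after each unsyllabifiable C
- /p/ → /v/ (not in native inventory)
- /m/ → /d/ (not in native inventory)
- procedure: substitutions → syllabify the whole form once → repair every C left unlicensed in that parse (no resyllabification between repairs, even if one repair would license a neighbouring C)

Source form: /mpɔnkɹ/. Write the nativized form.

Substitution: /m/ → /d/, /p/ → /v/, giving /dvɔnkɹ/.
Under (C)(C)V(C), the unsyllabifiable consonants are /k/, /ɹ/ (at most one coda consonant is licensed; onsets may contain at most 2 consonants).
Epenthesis after each stranded consonant: /k/ → /kə/, /ɹ/ → /ɹə/.

dvɔnkəɹə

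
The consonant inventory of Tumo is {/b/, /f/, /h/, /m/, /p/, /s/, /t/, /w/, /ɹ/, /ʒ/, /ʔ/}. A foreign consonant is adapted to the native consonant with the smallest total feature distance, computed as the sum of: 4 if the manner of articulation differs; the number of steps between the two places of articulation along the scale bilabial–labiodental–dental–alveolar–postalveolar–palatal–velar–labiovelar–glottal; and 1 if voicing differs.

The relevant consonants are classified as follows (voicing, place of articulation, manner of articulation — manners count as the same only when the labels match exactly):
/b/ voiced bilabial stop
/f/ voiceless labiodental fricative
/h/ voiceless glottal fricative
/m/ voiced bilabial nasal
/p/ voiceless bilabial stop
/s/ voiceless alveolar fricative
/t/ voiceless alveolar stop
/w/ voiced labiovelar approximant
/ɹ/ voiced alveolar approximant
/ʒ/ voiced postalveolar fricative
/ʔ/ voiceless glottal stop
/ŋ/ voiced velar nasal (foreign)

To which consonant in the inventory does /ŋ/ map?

/w/ is closest: manner differs (nasal→approximant, +4), place distance 1 (velar→labiovelar), same voicing; total 5. Next closest is /m/ at distance 6.

w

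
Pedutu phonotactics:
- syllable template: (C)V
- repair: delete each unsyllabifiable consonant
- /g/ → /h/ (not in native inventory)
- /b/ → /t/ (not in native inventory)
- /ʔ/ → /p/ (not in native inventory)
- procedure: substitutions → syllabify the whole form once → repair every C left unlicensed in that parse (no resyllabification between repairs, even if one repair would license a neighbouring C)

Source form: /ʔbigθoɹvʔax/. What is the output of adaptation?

tiθopa

Substitution: /ʔ/ → /p/, /b/ → /t/, /g/ → /h/, giving /ptihθoɹvpax/.
Syllabifying with onset maximization leaves /p/, /h/, /ɹ/, /v/, /x/ stranded (no codas are permitted; onsets are limited to one consonant).
Each unlicensed consonant is deleted: /p/, /h/, /ɹ/, /v/, /x/.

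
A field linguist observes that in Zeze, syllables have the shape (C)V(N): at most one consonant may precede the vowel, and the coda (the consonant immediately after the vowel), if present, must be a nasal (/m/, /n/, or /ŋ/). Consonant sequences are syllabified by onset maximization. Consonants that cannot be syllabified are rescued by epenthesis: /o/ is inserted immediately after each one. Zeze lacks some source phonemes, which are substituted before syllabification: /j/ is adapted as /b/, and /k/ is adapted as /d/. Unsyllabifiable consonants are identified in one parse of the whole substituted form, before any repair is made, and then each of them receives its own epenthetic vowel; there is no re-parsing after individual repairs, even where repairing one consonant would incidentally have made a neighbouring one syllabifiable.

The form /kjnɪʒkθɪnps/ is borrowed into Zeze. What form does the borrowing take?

dobonɪʒodoθɪnposo

Substitution: /k/ → /d/, /j/ → /b/, giving /dbnɪʒdθɪnps/.
Syllabifying with onset maximization leaves /d/, /b/, /ʒ/, /d/, /p/, /s/ stranded (only a nasal (/m/, /n/, or /ŋ/) is licensed in coda position; onsets are limited to one consonant).
Epenthesis after each stranded consonant: /d/ → /do/, /b/ → /bo/, /ʒ/ → /ʒo/, /d/ → /do/, /p/ → /po/, /s/ → /so/.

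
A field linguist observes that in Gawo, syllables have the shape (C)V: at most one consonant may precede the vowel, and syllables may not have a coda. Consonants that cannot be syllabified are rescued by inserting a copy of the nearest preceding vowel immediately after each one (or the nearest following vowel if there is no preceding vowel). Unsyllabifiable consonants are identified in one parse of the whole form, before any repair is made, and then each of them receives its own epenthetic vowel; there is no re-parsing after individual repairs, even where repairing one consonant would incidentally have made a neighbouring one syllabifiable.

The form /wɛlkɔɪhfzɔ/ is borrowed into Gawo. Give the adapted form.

wɛlɛkɔɪhɪfɪzɔ

The consonants /l/, /h/, /f/ cannot be parsed into a legal (C)V syllable (no codas are permitted; onsets are limited to one consonant).
Each unlicensed consonant becomes the onset of a new syllable: /l/ → /lɛ/, /h/ → /hɪ/, /f/ → /fɪ/.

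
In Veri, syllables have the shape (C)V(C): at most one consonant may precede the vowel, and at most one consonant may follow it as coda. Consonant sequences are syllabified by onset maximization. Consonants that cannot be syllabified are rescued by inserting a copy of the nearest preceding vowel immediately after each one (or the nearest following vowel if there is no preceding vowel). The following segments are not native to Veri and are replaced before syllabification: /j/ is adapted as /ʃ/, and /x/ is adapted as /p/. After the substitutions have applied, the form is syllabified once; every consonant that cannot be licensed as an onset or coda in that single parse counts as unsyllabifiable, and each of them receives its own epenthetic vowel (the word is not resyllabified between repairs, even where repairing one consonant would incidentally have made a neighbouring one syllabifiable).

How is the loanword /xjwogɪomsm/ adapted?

poʃowogɪomsomo

Substitution: /x/ → /p/, /j/ → /ʃ/, giving /pʃwogɪomsm/.
Under (C)V(C), the unsyllabifiable consonants are /p/, /ʃ/, /s/, /m/ (at most one coda consonant is licensed; onsets are limited to one consonant).
Epenthesis after each stranded consonant: /p/ → /po/, /ʃ/ → /ʃo/, /s/ → /so/, /m/ → /mo/.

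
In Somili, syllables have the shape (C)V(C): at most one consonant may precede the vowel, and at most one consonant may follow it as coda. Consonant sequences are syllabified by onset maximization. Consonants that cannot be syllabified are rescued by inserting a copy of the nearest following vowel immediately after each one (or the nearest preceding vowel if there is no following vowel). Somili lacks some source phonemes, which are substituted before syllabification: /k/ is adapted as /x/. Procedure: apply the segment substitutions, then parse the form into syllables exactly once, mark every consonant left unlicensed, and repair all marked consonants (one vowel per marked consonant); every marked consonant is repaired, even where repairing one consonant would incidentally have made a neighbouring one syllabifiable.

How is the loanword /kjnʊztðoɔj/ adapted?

xʊjʊnʊztoðoɔj

Substitution: /k/ → /x/, giving /xjnʊztðoɔj/.
Syllabifying with onset maximization leaves /x/, /j/, /t/ stranded (at most one coda consonant is licensed; onsets are limited to one consonant).
Epenthesis after each stranded consonant: /x/ → /xʊ/, /j/ → /jʊ/, /t/ → /to/.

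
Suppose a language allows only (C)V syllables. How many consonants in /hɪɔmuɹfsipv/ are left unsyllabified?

4

Under (C)V, the unsyllabifiable consonants are /ɹ/, /f/, /p/, /v/ (no codas are permitted; onsets are limited to one consonant).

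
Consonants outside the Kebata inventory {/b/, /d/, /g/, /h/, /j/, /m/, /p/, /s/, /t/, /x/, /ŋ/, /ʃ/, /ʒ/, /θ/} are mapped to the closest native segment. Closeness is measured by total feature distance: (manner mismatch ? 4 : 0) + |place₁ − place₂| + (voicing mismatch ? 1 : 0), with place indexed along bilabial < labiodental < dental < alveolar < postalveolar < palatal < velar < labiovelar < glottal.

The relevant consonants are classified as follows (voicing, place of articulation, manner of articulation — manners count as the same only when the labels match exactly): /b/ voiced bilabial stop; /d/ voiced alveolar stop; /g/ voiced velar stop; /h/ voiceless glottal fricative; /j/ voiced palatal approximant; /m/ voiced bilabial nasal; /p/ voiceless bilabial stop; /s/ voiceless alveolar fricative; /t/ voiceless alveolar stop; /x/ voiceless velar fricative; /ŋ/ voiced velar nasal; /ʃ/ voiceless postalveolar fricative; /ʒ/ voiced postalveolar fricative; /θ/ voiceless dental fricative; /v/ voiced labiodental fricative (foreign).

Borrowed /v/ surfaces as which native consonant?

θ

/θ/ is closest: same manner (fricative), place distance 1 (labiodental→dental), voicing differs (+1); total 2. Next closest is /s/ at distance 3.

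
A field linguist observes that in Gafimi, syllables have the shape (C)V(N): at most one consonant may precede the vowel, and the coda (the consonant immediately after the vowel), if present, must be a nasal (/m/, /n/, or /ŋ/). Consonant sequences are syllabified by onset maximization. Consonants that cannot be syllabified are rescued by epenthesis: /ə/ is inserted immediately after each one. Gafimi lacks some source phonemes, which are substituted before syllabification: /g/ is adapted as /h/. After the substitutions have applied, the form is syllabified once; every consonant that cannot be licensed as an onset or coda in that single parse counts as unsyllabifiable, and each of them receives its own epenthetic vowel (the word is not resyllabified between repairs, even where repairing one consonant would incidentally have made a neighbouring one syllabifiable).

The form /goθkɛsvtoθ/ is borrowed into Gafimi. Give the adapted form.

hoθəkɛsəvətoθə

Substitution: /g/ → /h/, giving /hoθkɛsvtoθ/.
Syllabifying with onset maximization leaves /θ/, /s/, /v/, /θ/ stranded (only a nasal (/m/, /n/, or /ŋ/) is licensed in coda position; onsets are limited to one consonant).
Epenthesis after each stranded consonant: /θ/ → /θə/, /s/ → /sə/, /v/ → /və/, /θ/ → /θə/.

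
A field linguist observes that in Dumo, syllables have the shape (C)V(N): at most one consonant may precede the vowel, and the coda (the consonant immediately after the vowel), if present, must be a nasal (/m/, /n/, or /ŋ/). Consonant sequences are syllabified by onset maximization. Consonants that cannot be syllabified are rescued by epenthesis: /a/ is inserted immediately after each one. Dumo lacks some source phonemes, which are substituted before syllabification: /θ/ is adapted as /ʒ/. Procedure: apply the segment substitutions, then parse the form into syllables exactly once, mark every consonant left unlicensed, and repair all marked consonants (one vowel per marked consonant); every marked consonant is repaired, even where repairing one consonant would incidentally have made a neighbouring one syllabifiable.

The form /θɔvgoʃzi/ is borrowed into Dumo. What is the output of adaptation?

Substitution: /θ/ → /ʒ/, giving /ʒɔvgoʃzi/.
Under (C)V(N), the unsyllabifiable consonants are /v/, /ʃ/ (only a nasal (/m/, /n/, or /ŋ/) is licensed in coda position; onsets are limited to one consonant).
Each unlicensed consonant becomes the onset of a new syllable: /v/ → /va/, /ʃ/ → /ʃa/.

ʒɔvagoʃazi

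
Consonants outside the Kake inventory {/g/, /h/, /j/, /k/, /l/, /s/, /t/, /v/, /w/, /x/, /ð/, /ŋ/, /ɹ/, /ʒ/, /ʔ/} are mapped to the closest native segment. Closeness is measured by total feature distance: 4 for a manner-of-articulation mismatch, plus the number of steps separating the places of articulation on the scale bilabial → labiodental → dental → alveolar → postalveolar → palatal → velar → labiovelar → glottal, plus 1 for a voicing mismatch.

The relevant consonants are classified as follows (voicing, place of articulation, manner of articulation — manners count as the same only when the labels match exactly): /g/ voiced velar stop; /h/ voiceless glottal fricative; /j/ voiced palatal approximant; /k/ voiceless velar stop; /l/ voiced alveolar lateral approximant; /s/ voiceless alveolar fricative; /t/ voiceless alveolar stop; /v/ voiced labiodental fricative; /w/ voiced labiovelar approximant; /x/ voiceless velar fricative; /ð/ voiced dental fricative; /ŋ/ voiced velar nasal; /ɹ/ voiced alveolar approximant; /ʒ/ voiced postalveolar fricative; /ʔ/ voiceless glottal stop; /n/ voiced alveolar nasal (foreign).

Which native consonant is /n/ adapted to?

ŋ

/ŋ/ is closest: same manner (nasal), place distance 3 (alveolar→velar), same voicing; total 3. Next closest is /l/ at distance 4.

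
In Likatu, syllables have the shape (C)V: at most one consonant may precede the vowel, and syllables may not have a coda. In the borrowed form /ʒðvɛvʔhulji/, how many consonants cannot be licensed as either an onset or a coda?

5

Syllabifying with onset maximization leaves /ʒ/, /ð/, /v/, /ʔ/, /l/ stranded (no codas are permitted; onsets are limited to one consonant).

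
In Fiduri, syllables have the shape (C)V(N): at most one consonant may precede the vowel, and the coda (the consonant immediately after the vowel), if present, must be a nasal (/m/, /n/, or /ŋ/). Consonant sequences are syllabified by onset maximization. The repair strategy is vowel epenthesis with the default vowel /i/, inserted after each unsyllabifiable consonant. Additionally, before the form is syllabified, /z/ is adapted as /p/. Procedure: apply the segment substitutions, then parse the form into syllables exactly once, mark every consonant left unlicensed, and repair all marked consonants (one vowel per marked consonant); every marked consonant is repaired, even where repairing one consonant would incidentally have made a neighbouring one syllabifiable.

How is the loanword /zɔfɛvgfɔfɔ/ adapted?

pɔfɛvigifɔfɔ

Substitution: /z/ → /p/, giving /pɔfɛvgfɔfɔ/.
The consonants /v/, /g/ cannot be parsed into a legal (C)V(N) syllable (only a nasal (/m/, /n/, or /ŋ/) is licensed in coda position; onsets are limited to one consonant).
Inserting the epenthetic vowel yields /v/ → /vi/, /g/ → /gi/.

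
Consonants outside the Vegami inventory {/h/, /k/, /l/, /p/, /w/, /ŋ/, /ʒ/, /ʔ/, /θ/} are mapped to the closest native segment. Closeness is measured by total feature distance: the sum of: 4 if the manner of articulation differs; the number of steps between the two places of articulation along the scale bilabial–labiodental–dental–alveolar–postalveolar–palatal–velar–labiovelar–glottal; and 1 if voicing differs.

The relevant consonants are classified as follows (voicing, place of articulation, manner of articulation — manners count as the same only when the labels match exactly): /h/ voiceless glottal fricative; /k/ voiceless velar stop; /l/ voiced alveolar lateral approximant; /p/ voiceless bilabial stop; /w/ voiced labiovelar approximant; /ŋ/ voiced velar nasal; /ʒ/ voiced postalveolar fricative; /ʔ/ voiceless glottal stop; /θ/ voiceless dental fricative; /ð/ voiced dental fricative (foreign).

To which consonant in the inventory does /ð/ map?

θ

/θ/ is closest: same manner (fricative), place distance 0 (dental→dental), voicing differs (+1); total 1. Next closest is /ʒ/ at distance 2.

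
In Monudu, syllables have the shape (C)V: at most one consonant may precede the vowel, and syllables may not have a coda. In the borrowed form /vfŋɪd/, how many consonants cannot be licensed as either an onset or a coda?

The consonants /v/, /f/, /d/ cannot be parsed into a legal (C)V syllable (no codas are permitted; onsets are limited to one consonant).

3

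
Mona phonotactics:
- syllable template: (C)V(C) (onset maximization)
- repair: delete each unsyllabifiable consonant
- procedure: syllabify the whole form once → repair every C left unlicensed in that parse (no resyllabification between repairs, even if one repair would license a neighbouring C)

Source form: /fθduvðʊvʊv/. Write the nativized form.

duvðʊvʊv

Syllabifying with onset maximization leaves /f/, /θ/ stranded (at most one coda consonant is licensed; onsets are limited to one consonant).
Deleting the stranded consonants removes /f/, /θ/.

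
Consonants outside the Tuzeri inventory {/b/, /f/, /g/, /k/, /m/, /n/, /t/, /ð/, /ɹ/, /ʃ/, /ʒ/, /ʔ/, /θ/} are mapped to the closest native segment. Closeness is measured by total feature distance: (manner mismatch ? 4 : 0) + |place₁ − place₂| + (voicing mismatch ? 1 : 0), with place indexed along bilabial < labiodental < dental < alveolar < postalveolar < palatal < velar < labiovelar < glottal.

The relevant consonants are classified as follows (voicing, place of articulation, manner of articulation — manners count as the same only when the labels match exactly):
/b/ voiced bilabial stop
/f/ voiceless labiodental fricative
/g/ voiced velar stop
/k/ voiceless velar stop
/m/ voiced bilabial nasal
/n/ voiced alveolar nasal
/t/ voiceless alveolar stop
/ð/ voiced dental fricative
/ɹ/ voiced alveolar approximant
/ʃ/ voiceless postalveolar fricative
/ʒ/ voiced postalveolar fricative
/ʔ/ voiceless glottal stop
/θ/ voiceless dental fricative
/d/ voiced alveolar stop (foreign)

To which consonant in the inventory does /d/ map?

/t/ is closest: same manner (stop), place distance 0 (alveolar→alveolar), voicing differs (+1); total 1. Next closest is /b/ at distance 3.

t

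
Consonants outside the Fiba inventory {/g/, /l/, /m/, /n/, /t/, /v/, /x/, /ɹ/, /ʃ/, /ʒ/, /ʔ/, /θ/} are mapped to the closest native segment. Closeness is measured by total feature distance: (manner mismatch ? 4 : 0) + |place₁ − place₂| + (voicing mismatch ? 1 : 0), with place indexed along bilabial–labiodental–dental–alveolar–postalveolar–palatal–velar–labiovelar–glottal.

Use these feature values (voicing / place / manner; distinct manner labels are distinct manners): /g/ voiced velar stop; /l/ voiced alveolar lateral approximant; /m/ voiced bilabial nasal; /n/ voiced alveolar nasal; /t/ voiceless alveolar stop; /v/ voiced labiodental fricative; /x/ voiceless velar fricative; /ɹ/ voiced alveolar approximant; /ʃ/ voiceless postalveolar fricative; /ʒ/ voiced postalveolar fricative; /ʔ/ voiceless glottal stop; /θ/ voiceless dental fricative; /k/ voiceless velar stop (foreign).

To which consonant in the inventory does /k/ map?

/g/ is closest: same manner (stop), place distance 0 (velar→velar), voicing differs (+1); total 1. Next closest is /ʔ/ at distance 2.

g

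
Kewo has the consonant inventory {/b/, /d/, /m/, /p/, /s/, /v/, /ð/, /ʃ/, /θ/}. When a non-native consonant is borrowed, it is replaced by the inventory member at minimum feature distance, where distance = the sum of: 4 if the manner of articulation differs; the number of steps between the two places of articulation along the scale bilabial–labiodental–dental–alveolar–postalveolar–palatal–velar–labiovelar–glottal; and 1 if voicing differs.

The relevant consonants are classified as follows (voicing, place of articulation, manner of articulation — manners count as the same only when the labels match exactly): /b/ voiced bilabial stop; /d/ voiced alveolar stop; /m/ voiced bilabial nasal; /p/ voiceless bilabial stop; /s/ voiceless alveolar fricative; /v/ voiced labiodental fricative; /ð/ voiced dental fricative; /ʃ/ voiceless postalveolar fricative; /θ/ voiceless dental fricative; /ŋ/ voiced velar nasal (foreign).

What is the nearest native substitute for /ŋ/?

m

/m/ is closest: same manner (nasal), place distance 6 (velar→bilabial), same voicing; total 6. Next closest is /d/ at distance 7.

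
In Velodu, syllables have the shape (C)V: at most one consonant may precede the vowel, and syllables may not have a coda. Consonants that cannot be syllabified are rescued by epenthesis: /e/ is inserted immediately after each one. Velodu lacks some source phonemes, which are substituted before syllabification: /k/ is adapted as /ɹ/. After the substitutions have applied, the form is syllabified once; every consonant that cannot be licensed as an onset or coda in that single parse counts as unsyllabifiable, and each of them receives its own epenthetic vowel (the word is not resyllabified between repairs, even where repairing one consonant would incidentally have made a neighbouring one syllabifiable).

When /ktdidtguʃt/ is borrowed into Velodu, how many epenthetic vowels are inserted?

6

After substitution the input is /ɹtdidtguʃt/.
The unsyllabifiable consonants are /ɹ/, /t/, /d/, /t/, /ʃ/, /t/; each receives one epenthetic vowel.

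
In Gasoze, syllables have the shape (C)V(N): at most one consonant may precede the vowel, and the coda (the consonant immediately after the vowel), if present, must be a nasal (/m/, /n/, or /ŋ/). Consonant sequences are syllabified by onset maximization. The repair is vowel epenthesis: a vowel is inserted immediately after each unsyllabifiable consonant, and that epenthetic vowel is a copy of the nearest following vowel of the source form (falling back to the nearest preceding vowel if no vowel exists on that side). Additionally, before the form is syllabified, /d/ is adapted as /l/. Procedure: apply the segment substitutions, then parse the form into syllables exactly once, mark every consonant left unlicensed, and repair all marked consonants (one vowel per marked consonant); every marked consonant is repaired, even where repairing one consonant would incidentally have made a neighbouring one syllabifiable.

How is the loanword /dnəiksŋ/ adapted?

Substitution: /d/ → /l/, giving /lnəiksŋ/.
Under (C)V(N), the unsyllabifiable consonants are /l/, /k/, /s/, /ŋ/ (only a nasal (/m/, /n/, or /ŋ/) is licensed in coda position; onsets are limited to one consonant).
Epenthesis after each stranded consonant: /l/ → /lə/, /k/ → /ki/, /s/ → /si/, /ŋ/ → /ŋi/.

lənəikisiŋi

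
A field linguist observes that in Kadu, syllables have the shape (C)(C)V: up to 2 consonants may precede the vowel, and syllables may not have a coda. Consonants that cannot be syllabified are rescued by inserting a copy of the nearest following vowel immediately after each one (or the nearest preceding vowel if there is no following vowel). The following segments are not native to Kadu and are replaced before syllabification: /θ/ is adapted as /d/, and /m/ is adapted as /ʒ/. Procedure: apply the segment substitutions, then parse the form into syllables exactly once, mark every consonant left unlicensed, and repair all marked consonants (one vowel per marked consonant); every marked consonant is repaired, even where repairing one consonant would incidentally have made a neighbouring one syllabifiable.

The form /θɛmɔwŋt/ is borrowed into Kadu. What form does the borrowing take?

dɛʒɔwɔŋɔtɔ

Substitution: /θ/ → /d/, /m/ → /ʒ/, giving /dɛʒɔwŋt/.
Syllabifying with onset maximization leaves /w/, /ŋ/, /t/ stranded (no codas are permitted; onsets may contain at most 2 consonants).
Each unlicensed consonant becomes the onset of a new syllable: /w/ → /wɔ/, /ŋ/ → /ŋɔ/, /t/ → /tɔ/.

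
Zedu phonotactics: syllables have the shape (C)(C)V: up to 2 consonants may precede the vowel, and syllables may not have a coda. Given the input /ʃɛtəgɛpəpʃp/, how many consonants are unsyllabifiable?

3

Under (C)(C)V, the unsyllabifiable consonants are /p/, /ʃ/, /p/ (no codas are permitted; onsets may contain at most 2 consonants).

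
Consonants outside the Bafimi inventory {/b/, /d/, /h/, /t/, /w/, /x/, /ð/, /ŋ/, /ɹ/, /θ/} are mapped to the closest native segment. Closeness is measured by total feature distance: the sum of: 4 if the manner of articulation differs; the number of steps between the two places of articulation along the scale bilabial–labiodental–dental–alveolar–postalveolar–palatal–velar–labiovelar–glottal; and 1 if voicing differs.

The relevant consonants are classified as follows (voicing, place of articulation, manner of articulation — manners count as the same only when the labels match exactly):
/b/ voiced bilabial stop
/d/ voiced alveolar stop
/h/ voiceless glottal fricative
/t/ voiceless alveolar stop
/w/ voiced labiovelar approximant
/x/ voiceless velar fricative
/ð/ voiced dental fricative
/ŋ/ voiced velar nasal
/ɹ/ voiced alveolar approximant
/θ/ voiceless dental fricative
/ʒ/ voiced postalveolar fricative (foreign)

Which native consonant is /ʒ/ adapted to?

/ð/ is closest: same manner (fricative), place distance 2 (postalveolar→dental), same voicing; total 2. Next closest is /x/ at distance 3.

ð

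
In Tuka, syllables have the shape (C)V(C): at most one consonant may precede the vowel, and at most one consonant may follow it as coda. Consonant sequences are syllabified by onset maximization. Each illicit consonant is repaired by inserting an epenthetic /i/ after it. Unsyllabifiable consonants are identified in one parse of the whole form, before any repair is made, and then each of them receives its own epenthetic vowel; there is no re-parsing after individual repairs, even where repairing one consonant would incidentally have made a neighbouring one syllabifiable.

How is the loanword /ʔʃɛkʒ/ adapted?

ʔiʃɛkʒi

The consonants /ʔ/, /ʒ/ cannot be parsed into a legal (C)V(C) syllable (at most one coda consonant is licensed; onsets are limited to one consonant).
Each unlicensed consonant becomes the onset of a new syllable: /ʔ/ → /ʔi/, /ʒ/ → /ʒi/.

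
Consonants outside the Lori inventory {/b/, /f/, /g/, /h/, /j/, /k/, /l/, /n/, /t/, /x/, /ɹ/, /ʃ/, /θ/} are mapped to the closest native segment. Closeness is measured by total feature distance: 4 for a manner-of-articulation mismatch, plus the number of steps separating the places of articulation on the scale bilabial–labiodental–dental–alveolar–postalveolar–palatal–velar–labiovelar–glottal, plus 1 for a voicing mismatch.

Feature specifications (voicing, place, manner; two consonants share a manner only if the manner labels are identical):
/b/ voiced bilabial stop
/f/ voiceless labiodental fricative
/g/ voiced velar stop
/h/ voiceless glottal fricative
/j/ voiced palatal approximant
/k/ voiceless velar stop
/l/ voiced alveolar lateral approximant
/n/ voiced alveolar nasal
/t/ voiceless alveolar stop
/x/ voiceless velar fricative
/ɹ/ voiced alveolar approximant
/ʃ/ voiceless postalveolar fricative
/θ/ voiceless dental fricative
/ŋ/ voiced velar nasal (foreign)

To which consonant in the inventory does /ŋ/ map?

n

/n/ is closest: same manner (nasal), place distance 3 (velar→alveolar), same voicing; total 3. Next closest is /g/ at distance 4.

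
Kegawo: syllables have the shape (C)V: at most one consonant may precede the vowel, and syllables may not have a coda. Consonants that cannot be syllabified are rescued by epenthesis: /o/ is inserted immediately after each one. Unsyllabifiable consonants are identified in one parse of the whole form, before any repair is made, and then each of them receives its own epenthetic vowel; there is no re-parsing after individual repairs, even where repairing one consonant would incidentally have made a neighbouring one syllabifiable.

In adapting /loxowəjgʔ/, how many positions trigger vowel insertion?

3

The unsyllabifiable consonants are /j/, /g/, /ʔ/; each receives one epenthetic vowel.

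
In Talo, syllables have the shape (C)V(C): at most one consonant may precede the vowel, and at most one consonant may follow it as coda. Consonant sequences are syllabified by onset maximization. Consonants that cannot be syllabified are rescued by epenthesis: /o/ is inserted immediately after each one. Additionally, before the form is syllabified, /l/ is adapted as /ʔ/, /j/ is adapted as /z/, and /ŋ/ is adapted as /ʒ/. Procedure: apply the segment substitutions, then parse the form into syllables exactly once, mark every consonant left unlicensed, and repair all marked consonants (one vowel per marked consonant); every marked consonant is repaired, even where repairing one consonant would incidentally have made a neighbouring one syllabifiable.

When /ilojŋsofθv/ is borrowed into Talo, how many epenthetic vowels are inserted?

3

After substitution the input is /iʔozʒsofθv/.
The unsyllabifiable consonants are /ʒ/, /θ/, /v/; each receives one epenthetic vowel.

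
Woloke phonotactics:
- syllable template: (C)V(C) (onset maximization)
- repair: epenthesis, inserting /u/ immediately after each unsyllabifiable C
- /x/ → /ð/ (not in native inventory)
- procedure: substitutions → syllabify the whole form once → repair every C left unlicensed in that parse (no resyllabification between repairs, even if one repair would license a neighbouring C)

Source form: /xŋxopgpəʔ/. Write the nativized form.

ðuŋuðopgupəʔ

Substitution: /x/ → /ð/, giving /ðŋðopgpəʔ/.
Syllabifying with onset maximization leaves /ð/, /ŋ/, /g/ stranded (at most one coda consonant is licensed; onsets are limited to one consonant).
Each unlicensed consonant becomes the onset of a new syllable: /ð/ → /ðu/, /ŋ/ → /ŋu/, /g/ → /gu/.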